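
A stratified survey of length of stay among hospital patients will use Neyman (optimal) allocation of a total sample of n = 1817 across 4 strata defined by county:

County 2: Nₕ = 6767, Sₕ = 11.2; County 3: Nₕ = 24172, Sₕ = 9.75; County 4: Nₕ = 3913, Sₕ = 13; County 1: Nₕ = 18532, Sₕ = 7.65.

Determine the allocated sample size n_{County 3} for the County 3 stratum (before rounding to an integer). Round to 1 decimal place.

849.5

Neyman allocation: nₕ = n·NₕSₕ / Σⱼ NⱼSⱼ.
Σ NⱼSⱼ = 6767·11.2 + 24172·9.75 + 3913·13 + 18532·7.65 = 504106.2.
n_{County 3} = 1817·24172·9.75 / 504106.2 = 849.5.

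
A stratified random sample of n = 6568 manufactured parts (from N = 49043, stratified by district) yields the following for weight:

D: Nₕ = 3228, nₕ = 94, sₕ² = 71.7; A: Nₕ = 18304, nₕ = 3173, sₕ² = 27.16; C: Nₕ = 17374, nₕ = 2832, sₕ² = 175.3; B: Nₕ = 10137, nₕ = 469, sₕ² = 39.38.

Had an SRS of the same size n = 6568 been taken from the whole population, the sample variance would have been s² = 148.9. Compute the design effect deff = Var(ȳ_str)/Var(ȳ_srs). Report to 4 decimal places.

Var(ȳ_str) = Σ Wₕ²(1−fₕ)sₕ²/nₕ with Wₕ = Nₕ/49043:
  D: (3228/49043)²·(1−94/3228)·71.7/94 = 0.0032082615
  A: (18304/49043)²·(1−3173/18304)·27.16/3173 = 9.8564217 × 10^-4
  C: (17374/49043)²·(1−2832/17374)·175.3/2832 = 0.0065021737
  B: (10137/49043)²·(1−469/10137)·39.38/469 = 0.0034213295
  → Var(ȳ_str) = 0.014117407.
Var(ȳ_srs) = (1 − 6568/49043)·148.9/6568 = 0.019634413.
deff = 0.014117407 / 0.019634413 = 0.7190.

0.7190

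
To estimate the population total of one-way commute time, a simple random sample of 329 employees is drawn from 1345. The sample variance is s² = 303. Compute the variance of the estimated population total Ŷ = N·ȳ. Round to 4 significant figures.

Var(Ŷ) = N²·Var(ȳ) = N²·(1 − n/N)·s²/n.
f = 329/1345 = 0.24460967; Var(ȳ) = 0.75539033·303/329 = 0.69569383.
Var(Ŷ) = 1345² · 0.69569383 = 1.2585275 × 10^6.

1.259 × 10^6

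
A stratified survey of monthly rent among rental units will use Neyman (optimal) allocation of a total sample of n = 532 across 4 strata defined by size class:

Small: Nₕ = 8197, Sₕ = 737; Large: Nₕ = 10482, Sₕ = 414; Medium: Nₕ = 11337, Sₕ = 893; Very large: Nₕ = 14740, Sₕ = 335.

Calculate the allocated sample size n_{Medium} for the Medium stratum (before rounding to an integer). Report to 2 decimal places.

211.69

Neyman allocation: nₕ = n·NₕSₕ / Σⱼ NⱼSⱼ.
Σ NⱼSⱼ = 8197·737 + 10482·414 + 11337·893 + 14740·335 = 2.5442578 × 10^7.
n_{Medium} = 532·11337·893 / (2.5442578 × 10^7) = 211.69.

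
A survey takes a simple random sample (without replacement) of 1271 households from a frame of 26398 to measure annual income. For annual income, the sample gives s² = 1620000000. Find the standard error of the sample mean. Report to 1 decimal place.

Under SRS without replacement, Var(ȳ) = (1 − f)·s²/n with f = n/N = 1271/26398 = 0.04814759.
Var(ȳ) = (1 − 0.04814759)·1620000000/1271 = 0.95185241·1.2745869 × 10^6 = 1.2132187 × 10^6.
SE(ȳ) = √(1.2132187 × 10^6) = 1101.5.

1101.5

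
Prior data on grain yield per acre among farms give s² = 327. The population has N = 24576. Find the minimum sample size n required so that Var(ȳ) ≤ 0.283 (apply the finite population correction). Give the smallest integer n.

1104

Without fpc, n₀ = s²/D = 327/0.283 = 1155.4770.
With fpc, (1 − n/N)·s²/n ≤ D requires n ≥ n₀/(1 + n₀/N) = 1155.4770/(1 + 1155.4770/24576) = 1103.5901.
Rounding up, n = 1104.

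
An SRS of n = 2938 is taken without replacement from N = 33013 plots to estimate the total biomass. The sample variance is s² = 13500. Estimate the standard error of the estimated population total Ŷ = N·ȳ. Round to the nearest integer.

67544

Var(Ŷ) = N²·Var(ȳ) = N²·(1 − n/N)·s²/n.
f = 2938/33013 = 0.08899524; Var(ȳ) = 0.91100476·13500/2938 = 4.1860327.
Var(Ŷ) = 33013² · 4.1860327 = 4.5621819 × 10^9.
SE(Ŷ) = √(4.5621819 × 10^9) = 67544.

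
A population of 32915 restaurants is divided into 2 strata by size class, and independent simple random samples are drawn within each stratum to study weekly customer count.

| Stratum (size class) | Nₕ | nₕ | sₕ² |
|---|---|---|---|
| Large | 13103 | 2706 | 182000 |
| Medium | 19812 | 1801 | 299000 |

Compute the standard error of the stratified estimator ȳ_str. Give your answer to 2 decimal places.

Var(ȳ_str) = Σₕ Wₕ²(1 − fₕ)sₕ²/nₕ with Wₕ = Nₕ/N, N = 32915.
Large: Wₕ = 0.39808598; term = 0.39808598²·(1 − 0.20651759)·182000/2706 = 8.457357.
Medium: Wₕ = 0.60191402; term = 0.60191402²·(1 − 0.09090450)·299000/1801 = 54.680931.
Sum = 63.138288.
SE = √(63.138288) = 7.95.

7.95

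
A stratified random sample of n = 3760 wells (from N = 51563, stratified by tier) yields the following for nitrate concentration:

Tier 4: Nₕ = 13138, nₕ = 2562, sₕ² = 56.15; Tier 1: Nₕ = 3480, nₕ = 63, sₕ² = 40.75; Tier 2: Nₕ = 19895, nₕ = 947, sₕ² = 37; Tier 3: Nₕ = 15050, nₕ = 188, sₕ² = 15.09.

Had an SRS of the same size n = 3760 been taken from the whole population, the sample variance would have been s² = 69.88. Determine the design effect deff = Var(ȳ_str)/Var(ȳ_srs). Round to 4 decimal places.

Var(ȳ_str) = Σ Wₕ²(1−fₕ)sₕ²/nₕ with Wₕ = Nₕ/51563:
  Tier 4: (13138/51563)²·(1−2562/13138)·56.15/2562 = 0.0011453678
  Tier 1: (3480/51563)²·(1−63/3480)·40.75/63 = 0.0028929101
  Tier 2: (19895/51563)²·(1−947/19895)·37/947 = 0.0055396549
  Tier 3: (15050/51563)²·(1−188/15050)·15.09/188 = 0.0067525653
  → Var(ȳ_str) = 0.016330498.
Var(ȳ_srs) = (1 − 3760/51563)·69.88/3760 = 0.017229871.
deff = 0.016330498 / 0.017229871 = 0.9478.

0.9478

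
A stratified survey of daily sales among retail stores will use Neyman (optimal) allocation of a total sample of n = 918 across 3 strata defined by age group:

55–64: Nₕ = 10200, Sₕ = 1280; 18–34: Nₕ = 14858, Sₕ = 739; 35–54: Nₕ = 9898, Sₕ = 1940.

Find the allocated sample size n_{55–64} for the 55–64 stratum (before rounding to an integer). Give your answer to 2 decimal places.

Neyman allocation: nₕ = n·NₕSₕ / Σⱼ NⱼSⱼ.
Σ NⱼSⱼ = 10200·1280 + 14858·739 + 9898·1940 = 4.3238182 × 10^7.
n_{55–64} = 918·10200·1280 / (4.3238182 × 10^7) = 277.20.

277.20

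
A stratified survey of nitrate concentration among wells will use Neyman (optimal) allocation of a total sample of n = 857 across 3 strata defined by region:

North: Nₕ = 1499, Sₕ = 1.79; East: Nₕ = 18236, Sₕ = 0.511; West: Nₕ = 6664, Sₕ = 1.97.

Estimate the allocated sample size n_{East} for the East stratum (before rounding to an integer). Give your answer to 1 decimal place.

Neyman allocation: nₕ = n·NₕSₕ / Σⱼ NⱼSⱼ.
Σ NⱼSⱼ = 1499·1.79 + 18236·0.511 + 6664·1.97 = 25129.886.
n_{East} = 857·18236·0.511 / 25129.886 = 317.8.

317.8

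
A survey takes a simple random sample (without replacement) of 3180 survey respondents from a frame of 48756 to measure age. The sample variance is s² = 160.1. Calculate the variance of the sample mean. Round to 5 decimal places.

Under SRS without replacement, Var(ȳ) = (1 − f)·s²/n with f = n/N = 3180/48756 = 0.06522274.
Var(ȳ) = (1 − 0.06522274)·160.1/3180 = 0.93477726·0.050345912 = 0.047062214.

0.04706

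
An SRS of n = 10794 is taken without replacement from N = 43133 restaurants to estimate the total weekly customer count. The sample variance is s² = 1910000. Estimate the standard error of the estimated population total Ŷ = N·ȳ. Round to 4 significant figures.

Var(Ŷ) = N²·Var(ȳ) = N²·(1 − n/N)·s²/n.
f = 10794/43133 = 0.25024923; Var(ȳ) = 0.74975077·1910000/10794 = 132.66852.
Var(Ŷ) = 43133² · 132.66852 = 2.468239 × 10^11.
SE(Ŷ) = √(2.468239 × 10^11) = 496800.

496800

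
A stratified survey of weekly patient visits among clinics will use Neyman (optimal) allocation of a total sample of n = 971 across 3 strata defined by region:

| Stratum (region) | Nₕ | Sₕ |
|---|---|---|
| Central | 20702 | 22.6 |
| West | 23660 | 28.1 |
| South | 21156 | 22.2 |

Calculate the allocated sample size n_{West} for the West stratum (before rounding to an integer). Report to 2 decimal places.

402.88

Neyman allocation: nₕ = n·NₕSₕ / Σⱼ NⱼSⱼ.
Σ NⱼSⱼ = 20702·22.6 + 23660·28.1 + 21156·22.2 = 1.6023744 × 10^6.
n_{West} = 971·23660·28.1 / (1.6023744 × 10^6) = 402.88.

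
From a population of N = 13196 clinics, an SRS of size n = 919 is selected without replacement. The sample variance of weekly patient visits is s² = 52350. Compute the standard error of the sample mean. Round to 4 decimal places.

Under SRS without replacement, Var(ȳ) = (1 − f)·s²/n with f = n/N = 919/13196 = 0.06964232.
Var(ȳ) = (1 − 0.06964232)·52350/919 = 0.93035768·56.964091 = 52.99698.
SE(ȳ) = √(52.99698) = 7.2799.

7.2799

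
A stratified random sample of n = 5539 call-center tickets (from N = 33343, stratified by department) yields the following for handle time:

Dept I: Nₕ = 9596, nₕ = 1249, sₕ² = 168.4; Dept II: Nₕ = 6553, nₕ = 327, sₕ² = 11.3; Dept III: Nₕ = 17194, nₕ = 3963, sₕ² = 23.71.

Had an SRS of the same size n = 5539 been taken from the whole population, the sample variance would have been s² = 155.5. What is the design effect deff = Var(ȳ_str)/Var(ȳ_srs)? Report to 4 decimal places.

Var(ȳ_str) = Σ Wₕ²(1−fₕ)sₕ²/nₕ with Wₕ = Nₕ/33343:
  Dept I: (9596/33343)²·(1−1249/9596)·168.4/1249 = 0.0097138402
  Dept II: (6553/33343)²·(1−327/6553)·11.3/327 = 0.00126815
  Dept III: (17194/33343)²·(1−3963/17194)·23.71/3963 = 0.0012242433
  → Var(ȳ_str) = 0.012206234.
Var(ȳ_srs) = (1 − 5539/33343)·155.5/5539 = 0.023410012.
deff = 0.012206234 / 0.023410012 = 0.5214.

0.5214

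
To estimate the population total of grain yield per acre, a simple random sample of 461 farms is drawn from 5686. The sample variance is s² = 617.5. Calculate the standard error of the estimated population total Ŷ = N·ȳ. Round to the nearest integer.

Var(Ŷ) = N²·Var(ȳ) = N²·(1 − n/N)·s²/n.
f = 461/5686 = 0.08107633; Var(ȳ) = 0.91892367·617.5/461 = 1.2308793.
Var(Ŷ) = 5686² · 1.2308793 = 3.9795061 × 10^7.
SE(Ŷ) = √(3.9795061 × 10^7) = 6308.

6308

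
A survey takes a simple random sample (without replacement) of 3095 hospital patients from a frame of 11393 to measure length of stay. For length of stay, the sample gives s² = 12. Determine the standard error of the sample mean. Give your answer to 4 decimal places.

0.0531

Under SRS without replacement, Var(ȳ) = (1 − f)·s²/n with f = n/N = 3095/11393 = 0.27165804.
Var(ȳ) = (1 − 0.27165804)·12/3095 = 0.72834196·0.0038772213 = 0.002823943.
SE(ȳ) = √(0.002823943) = 0.0531.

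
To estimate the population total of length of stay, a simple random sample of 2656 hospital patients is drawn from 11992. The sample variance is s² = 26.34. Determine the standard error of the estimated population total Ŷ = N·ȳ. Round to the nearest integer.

Var(Ŷ) = N²·Var(ȳ) = N²·(1 − n/N)·s²/n.
f = 2656/11992 = 0.22148099; Var(ȳ) = 0.77851901·26.34/2656 = 0.0077207044.
Var(Ŷ) = 11992² · 0.0077207044 = 1.1102996 × 10^6.
SE(Ŷ) = √(1.1102996 × 10^6) = 1054.

1054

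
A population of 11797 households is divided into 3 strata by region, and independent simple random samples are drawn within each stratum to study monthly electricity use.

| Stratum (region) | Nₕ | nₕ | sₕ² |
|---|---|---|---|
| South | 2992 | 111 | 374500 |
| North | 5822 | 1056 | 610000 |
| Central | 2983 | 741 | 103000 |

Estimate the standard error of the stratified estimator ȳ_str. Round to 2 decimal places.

18.19

Var(ȳ_str) = Σₕ Wₕ²(1 − fₕ)sₕ²/nₕ with Wₕ = Nₕ/N, N = 11797.
South: Wₕ = 0.25362380; term = 0.25362380²·(1 − 0.03709893)·374500/111 = 208.97317.
North: Wₕ = 0.49351530; term = 0.49351530²·(1 − 0.18138097)·610000/1056 = 115.17255.
Central: Wₕ = 0.25286090; term = 0.25286090²·(1 − 0.24840764)·103000/741 = 6.6798194.
Sum = 330.82554.
SE = √(330.82554) = 18.19.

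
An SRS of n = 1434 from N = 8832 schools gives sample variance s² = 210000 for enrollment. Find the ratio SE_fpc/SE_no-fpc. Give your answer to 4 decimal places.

f = n/N = 1434/8832 = 0.16236413.
SE_no-fpc = √(s²/n) = 12.101385; SE_fpc = √((1−f)s²/n) = 11.075484.
Ratio = √(1−f) = 0.91522449.

0.9152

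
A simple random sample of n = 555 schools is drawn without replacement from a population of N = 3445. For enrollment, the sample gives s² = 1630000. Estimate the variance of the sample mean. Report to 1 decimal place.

2463.8

Under SRS without replacement, Var(ȳ) = (1 − f)·s²/n with f = n/N = 555/3445 = 0.16110305.
Var(ȳ) = (1 − 0.16110305)·1630000/555 = 0.83889695·2936.9369 = 2463.7874.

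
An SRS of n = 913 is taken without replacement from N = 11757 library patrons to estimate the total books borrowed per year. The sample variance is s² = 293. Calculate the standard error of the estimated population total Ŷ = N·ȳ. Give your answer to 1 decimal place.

6396.5

Var(Ŷ) = N²·Var(ȳ) = N²·(1 − n/N)·s²/n.
f = 913/11757 = 0.07765586; Var(ȳ) = 0.92234414·293/913 = 0.29599872.
Var(Ŷ) = 11757² · 0.29599872 = 4.091503 × 10^7.
SE(Ŷ) = √(4.091503 × 10^7) = 6396.5.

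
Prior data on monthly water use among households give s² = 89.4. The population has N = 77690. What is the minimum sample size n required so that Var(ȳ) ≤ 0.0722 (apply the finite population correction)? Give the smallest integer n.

Without fpc, n₀ = s²/D = 89.4/0.0722 = 1238.2271.
With fpc, (1 − n/N)·s²/n ≤ D requires n ≥ n₀/(1 + n₀/N) = 1238.2271/(1 + 1238.2271/77690) = 1218.8018.
Rounding up, n = 1219.

1219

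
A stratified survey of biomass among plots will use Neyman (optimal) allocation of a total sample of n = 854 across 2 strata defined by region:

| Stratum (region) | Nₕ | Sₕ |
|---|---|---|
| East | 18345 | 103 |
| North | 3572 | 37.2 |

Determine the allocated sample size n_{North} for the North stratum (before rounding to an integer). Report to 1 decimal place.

Neyman allocation: nₕ = n·NₕSₕ / Σⱼ NⱼSⱼ.
Σ NⱼSⱼ = 18345·103 + 3572·37.2 = 2.0224134 × 10^6.
n_{North} = 854·3572·37.2 / (2.0224134 × 10^6) = 56.1.

56.1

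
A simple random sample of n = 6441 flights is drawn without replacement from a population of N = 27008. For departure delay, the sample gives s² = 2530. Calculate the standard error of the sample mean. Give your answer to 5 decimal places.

Under SRS without replacement, Var(ȳ) = (1 − f)·s²/n with f = n/N = 6441/27008 = 0.23848489.
Var(ȳ) = (1 − 0.23848489)·2530/6441 = 0.76151511·0.39279615 = 0.2991202.
SE(ȳ) = √(0.2991202) = 0.54692.

0.54692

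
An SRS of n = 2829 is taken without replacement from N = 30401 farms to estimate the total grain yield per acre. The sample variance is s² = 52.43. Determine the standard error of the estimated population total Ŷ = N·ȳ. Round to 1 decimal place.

Var(Ŷ) = N²·Var(ȳ) = N²·(1 − n/N)·s²/n.
f = 2829/30401 = 0.09305615; Var(ȳ) = 0.90694385·52.43/2829 = 0.016808436.
Var(Ŷ) = 30401² · 0.016808436 = 1.5534706 × 10^7.
SE(Ŷ) = √(1.5534706 × 10^7) = 3941.4.

3941.4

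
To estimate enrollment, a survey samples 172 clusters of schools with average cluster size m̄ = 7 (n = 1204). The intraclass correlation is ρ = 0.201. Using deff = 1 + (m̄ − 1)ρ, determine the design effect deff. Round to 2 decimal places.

deff = 1 + (7 − 1)·0.201 = 1 + 1.206 = 2.206.

2.21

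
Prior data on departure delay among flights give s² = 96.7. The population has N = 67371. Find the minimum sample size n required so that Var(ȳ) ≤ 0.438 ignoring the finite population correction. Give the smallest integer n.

221

Without fpc, n₀ = s²/D = 96.7/0.438 = 220.7763.
Rounding up, n = 221.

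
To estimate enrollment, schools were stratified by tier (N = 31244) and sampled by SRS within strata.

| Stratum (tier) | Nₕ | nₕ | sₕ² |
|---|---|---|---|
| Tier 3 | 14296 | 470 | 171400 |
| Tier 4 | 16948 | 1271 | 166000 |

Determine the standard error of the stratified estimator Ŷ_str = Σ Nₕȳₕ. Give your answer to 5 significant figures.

Var(Ŷ_str) = Σₕ Nₕ²(1 − fₕ)sₕ²/nₕ.
Tier 3: 14296²·(1 − 470/14296)·171400/470 = 7.2081539 × 10^10.
Tier 4: 16948²·(1 − 1271/16948)·166000/1271 = 3.4701157 × 10^10.
Sum = 1.067827 × 10^11.
SE = √(1.067827 × 10^11) = 326780.

326780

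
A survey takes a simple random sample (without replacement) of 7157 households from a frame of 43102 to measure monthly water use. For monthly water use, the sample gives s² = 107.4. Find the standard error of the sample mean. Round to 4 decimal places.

Under SRS without replacement, Var(ȳ) = (1 − f)·s²/n with f = n/N = 7157/43102 = 0.16604798.
Var(ȳ) = (1 − 0.16604798)·107.4/7157 = 0.83395202·0.015006288 = 0.012514524.
SE(ȳ) = √(0.012514524) = 0.1119.

0.1119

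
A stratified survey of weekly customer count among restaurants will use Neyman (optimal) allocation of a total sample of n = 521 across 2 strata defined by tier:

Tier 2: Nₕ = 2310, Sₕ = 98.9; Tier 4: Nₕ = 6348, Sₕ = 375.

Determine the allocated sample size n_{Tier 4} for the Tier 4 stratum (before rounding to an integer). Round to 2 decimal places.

475.38

Neyman allocation: nₕ = n·NₕSₕ / Σⱼ NⱼSⱼ.
Σ NⱼSⱼ = 2310·98.9 + 6348·375 = 2.608959 × 10^6.
n_{Tier 4} = 521·6348·375 / (2.608959 × 10^6) = 475.38.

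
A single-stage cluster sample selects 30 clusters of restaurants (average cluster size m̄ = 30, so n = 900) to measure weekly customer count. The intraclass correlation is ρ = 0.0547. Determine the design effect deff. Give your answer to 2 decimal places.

deff = 1 + (30 − 1)·0.0547 = 1 + 1.5863 = 2.5863.

2.59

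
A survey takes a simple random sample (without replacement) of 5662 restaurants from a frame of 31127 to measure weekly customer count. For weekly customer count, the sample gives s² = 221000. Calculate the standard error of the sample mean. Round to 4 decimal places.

5.6509

Under SRS without replacement, Var(ȳ) = (1 − f)·s²/n with f = n/N = 5662/31127 = 0.18189996.
Var(ȳ) = (1 − 0.18189996)·221000/5662 = 0.81810004·39.032144 = 31.932199.
SE(ȳ) = √(31.932199) = 5.6509.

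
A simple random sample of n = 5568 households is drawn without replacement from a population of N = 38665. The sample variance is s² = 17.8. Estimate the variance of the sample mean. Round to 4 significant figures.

0.002736

Under SRS without replacement, Var(ȳ) = (1 − f)·s²/n with f = n/N = 5568/38665 = 0.14400621.
Var(ȳ) = (1 − 0.14400621)·17.8/5568 = 0.85599379·0.0031968391 = 0.0027364744.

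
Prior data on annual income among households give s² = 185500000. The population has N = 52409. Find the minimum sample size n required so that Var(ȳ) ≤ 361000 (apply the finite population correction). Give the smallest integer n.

Without fpc, n₀ = s²/D = 185500000/361000 = 513.8504.
With fpc, (1 − n/N)·s²/n ≤ D requires n ≥ n₀/(1 + n₀/N) = 513.8504/(1 + 513.8504/52409) = 508.8612.
Rounding up, n = 509.

509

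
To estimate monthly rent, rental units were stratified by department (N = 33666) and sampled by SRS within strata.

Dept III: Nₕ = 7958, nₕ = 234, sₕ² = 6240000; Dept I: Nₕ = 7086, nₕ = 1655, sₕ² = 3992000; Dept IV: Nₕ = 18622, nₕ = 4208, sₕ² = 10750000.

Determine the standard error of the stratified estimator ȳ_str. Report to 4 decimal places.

46.1857

Var(ȳ_str) = Σₕ Wₕ²(1 − fₕ)sₕ²/nₕ with Wₕ = Nₕ/N, N = 33666.
Dept III: Wₕ = 0.23638092; term = 0.23638092²·(1 − 0.02940437)·6240000/234 = 1446.2118.
Dept I: Wₕ = 0.21047942; term = 0.21047942²·(1 − 0.23355913)·3992000/1655 = 81.901234.
Dept IV: Wₕ = 0.55313967; term = 0.55313967²·(1 − 0.22596928)·10750000/4208 = 605.00719.
Sum = 2133.1202.
SE = √(2133.1202) = 46.1857.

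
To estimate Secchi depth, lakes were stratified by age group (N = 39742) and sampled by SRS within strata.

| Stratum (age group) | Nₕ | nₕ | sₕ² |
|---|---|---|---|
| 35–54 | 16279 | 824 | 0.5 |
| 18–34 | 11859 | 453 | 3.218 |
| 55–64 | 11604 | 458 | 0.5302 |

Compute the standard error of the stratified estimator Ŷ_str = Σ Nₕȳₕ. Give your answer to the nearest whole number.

Var(Ŷ_str) = Σₕ Nₕ²(1 − fₕ)sₕ²/nₕ.
35–54: 16279²·(1 − 824/16279)·0.5/824 = 152665.02.
18–34: 11859²·(1 − 453/11859)·3.218/453 = 960880.27.
55–64: 11604²·(1 − 458/11604)·0.5302/458 = 149727.3.
Sum = 1.2632726 × 10^6.
SE = √(1.2632726 × 10^6) = 1124.

1124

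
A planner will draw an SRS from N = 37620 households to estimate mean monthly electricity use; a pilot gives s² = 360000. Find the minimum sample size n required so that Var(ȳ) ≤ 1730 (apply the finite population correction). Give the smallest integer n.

Without fpc, n₀ = s²/D = 360000/1730 = 208.0925.
With fpc, (1 − n/N)·s²/n ≤ D requires n ≥ n₀/(1 + n₀/N) = 208.0925/(1 + 208.0925/37620) = 206.9478.
Rounding up, n = 207.

207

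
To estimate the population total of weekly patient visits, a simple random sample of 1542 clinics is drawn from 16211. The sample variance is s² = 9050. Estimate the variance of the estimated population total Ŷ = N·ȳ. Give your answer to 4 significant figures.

Var(Ŷ) = N²·Var(ȳ) = N²·(1 − n/N)·s²/n.
f = 1542/16211 = 0.09512060; Var(ȳ) = 0.90487940·9050/1542 = 5.3107384.
Var(Ŷ) = 16211² · 5.3107384 = 1.3956436 × 10^9.

1.396 × 10^9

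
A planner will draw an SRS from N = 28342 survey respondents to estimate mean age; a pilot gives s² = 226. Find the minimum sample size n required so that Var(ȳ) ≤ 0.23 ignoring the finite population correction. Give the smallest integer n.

983

Without fpc, n₀ = s²/D = 226/0.23 = 982.6087.
Rounding up, n = 983.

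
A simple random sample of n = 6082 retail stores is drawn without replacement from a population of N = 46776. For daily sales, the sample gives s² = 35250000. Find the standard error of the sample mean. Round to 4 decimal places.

71.0084

Under SRS without replacement, Var(ȳ) = (1 − f)·s²/n with f = n/N = 6082/46776 = 0.13002394.
Var(ȳ) = (1 − 0.13002394)·35250000/6082 = 0.86997606·5795.7909 = 5042.1993.
SE(ȳ) = √(5042.1993) = 71.0084.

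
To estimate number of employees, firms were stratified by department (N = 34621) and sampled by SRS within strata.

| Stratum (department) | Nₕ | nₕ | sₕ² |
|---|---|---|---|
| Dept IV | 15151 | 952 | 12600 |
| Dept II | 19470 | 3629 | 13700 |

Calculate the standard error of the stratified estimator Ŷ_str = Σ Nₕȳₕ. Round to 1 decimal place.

Var(Ŷ_str) = Σₕ Nₕ²(1 − fₕ)sₕ²/nₕ.
Dept IV: 15151²·(1 − 952/15151)·12600/952 = 2.8472962 × 10^9.
Dept II: 19470²·(1 − 3629/19470)·13700/3629 = 1.1643462 × 10^9.
Sum = 4.0116424 × 10^9.
SE = √(4.0116424 × 10^9) = 63337.5.

63337.5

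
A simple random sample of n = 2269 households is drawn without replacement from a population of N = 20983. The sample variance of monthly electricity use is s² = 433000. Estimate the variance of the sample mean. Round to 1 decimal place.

170.2

Under SRS without replacement, Var(ȳ) = (1 − f)·s²/n with f = n/N = 2269/20983 = 0.10813516.
Var(ȳ) = (1 − 0.10813516)·433000/2269 = 0.89186484·190.83297 = 170.19721.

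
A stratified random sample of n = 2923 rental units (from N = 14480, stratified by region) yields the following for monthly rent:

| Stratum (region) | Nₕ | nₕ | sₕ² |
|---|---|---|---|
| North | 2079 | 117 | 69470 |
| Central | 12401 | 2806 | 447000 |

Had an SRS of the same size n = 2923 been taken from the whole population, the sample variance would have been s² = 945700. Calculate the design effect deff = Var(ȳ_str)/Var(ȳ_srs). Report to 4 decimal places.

0.3948

Var(ȳ_str) = Σ Wₕ²(1−fₕ)sₕ²/nₕ with Wₕ = Nₕ/14480:
  North: (2079/14480)²·(1−117/2079)·69470/117 = 11.551219
  Central: (12401/14480)²·(1−2806/12401)·447000/2806 = 90.403328
  → Var(ȳ_str) = 101.95455.
Var(ȳ_srs) = (1 − 2923/14480)·945700/2923 = 258.22669.
deff = 101.95455 / 258.22669 = 0.3948.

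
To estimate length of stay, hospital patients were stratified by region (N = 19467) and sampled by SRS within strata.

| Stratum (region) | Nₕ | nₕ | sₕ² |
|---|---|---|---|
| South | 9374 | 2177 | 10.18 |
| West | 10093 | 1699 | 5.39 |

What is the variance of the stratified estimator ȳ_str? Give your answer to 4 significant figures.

0.001542

Var(ȳ_str) = Σₕ Wₕ²(1 − fₕ)sₕ²/nₕ with Wₕ = Nₕ/N, N = 19467.
South: Wₕ = 0.48153285; term = 0.48153285²·(1 − 0.23223811)·10.18/2177 = 8.3246837 × 10^-4.
West: Wₕ = 0.51846715; term = 0.51846715²·(1 − 0.16833449)·5.39/1699 = 7.0922913 × 10^-4.
Sum = 0.0015416975.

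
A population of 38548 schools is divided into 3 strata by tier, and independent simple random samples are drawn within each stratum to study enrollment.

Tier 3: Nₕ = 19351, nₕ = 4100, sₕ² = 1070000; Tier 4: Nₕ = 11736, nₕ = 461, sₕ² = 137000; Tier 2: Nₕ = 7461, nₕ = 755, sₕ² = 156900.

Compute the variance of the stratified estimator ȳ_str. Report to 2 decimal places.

85.29

Var(ȳ_str) = Σₕ Wₕ²(1 − fₕ)sₕ²/nₕ with Wₕ = Nₕ/N, N = 38548.
Tier 3: Wₕ = 0.50199751; term = 0.50199751²·(1 − 0.21187536)·1070000/4100 = 51.831998.
Tier 4: Wₕ = 0.30445159; term = 0.30445159²·(1 − 0.03928085)·137000/461 = 26.463824.
Tier 2: Wₕ = 0.19355090; term = 0.19355090²·(1 − 0.10119287)·156900/755 = 6.9973384.
Sum = 85.29316.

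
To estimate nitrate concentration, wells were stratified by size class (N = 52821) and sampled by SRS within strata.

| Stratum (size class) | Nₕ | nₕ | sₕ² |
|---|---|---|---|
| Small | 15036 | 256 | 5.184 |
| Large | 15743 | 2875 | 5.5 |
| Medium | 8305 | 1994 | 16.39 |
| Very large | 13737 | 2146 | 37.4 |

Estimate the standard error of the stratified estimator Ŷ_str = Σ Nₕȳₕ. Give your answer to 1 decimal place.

Var(Ŷ_str) = Σₕ Nₕ²(1 − fₕ)sₕ²/nₕ.
Small: 15036²·(1 − 256/15036)·5.184/256 = 4.5001996 × 10^6.
Large: 15743²·(1 − 2875/15743)·5.5/2875 = 387546.12.
Medium: 8305²·(1 − 1994/8305)·16.39/1994 = 430815.79.
Very large: 13737²·(1 − 2146/13737)·37.4/2146 = 2.774947 × 10^6.
Sum = 8.0935085 × 10^6.
SE = √(8.0935085 × 10^6) = 2844.9.

2844.9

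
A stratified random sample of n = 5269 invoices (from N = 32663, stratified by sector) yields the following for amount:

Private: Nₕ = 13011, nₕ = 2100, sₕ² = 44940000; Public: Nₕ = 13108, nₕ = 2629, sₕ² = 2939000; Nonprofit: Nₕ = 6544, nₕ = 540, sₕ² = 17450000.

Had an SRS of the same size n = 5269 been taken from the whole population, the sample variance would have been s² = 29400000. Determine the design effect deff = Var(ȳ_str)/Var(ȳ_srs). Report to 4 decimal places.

Var(ȳ_str) = Σ Wₕ²(1−fₕ)sₕ²/nₕ with Wₕ = Nₕ/32663:
  Private: (13011/32663)²·(1−2100/13011)·44940000/2100 = 2847.5861
  Public: (13108/32663)²·(1−2629/13108)·2939000/2629 = 143.9306
  Nonprofit: (6544/32663)²·(1−540/6544)·17450000/540 = 1190.0727
  → Var(ȳ_str) = 4181.5894.
Var(ȳ_srs) = (1 − 5269/32663)·29400000/5269 = 4679.7054.
deff = 4181.5894 / 4679.7054 = 0.8936.

0.8936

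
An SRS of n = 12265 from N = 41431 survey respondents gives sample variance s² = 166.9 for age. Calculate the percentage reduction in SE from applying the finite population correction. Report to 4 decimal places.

16.0973

f = n/N = 12265/41431 = 0.29603437.
SE_no-fpc = √(s²/n) = 0.11665259; SE_fpc = √((1−f)s²/n) = 0.097874627.
Ratio = √(1−f) = 0.83902660. Reduction = 100·(1 − 0.83902660) = 16.0973%.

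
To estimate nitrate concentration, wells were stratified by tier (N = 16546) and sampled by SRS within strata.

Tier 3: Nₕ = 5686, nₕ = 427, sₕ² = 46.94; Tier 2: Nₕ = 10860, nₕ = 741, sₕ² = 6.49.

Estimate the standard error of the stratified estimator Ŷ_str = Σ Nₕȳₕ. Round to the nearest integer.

Var(Ŷ_str) = Σₕ Nₕ²(1 − fₕ)sₕ²/nₕ.
Tier 3: 5686²·(1 − 427/5686)·46.94/427 = 3.2871932 × 10^6.
Tier 2: 10860²·(1 − 741/10860)·6.49/741 = 962484.87.
Sum = 4.2496781 × 10^6.
SE = √(4.2496781 × 10^6) = 2061.

2061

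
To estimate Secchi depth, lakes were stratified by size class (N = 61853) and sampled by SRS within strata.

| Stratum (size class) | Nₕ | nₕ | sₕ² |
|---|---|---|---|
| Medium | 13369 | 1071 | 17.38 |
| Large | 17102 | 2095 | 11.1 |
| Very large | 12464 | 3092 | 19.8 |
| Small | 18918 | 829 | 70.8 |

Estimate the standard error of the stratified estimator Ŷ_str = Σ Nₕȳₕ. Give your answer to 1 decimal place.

5831.1

Var(Ŷ_str) = Σₕ Nₕ²(1 − fₕ)sₕ²/nₕ.
Medium: 13369²·(1 − 1071/13369)·17.38/1071 = 2.6680485 × 10^6.
Large: 17102²·(1 − 2095/17102)·11.1/2095 = 1.3598147 × 10^6.
Very large: 12464²·(1 − 3092/12464)·19.8/3092 = 748023.82.
Small: 18918²·(1 − 829/18918)·70.8/829 = 2.9225941 × 10^7.
Sum = 3.4001828 × 10^7.
SE = √(3.4001828 × 10^7) = 5831.1.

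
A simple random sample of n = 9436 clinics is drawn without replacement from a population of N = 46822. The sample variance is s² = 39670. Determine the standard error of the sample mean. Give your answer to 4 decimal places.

Under SRS without replacement, Var(ȳ) = (1 − f)·s²/n with f = n/N = 9436/46822 = 0.20152920.
Var(ȳ) = (1 − 0.20152920)·39670/9436 = 0.79847080·4.2041119 = 3.3568606.
SE(ȳ) = √(3.3568606) = 1.8322.

1.8322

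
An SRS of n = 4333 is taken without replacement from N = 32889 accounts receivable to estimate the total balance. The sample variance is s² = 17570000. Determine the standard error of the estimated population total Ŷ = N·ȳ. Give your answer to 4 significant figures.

Var(Ŷ) = N²·Var(ȳ) = N²·(1 − n/N)·s²/n.
f = 4333/32889 = 0.13174618; Var(ȳ) = 0.86825382·17570000/4333 = 3520.7061.
Var(Ŷ) = 32889² · 3520.7061 = 3.8082996 × 10^12.
SE(Ŷ) = √(3.8082996 × 10^12) = 1.951 × 10^6.

1.951 × 10^6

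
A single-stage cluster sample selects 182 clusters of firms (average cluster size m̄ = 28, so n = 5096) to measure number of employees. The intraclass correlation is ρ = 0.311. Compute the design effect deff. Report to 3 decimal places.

9.397

deff = 1 + (28 − 1)·0.311 = 1 + 8.397 = 9.397.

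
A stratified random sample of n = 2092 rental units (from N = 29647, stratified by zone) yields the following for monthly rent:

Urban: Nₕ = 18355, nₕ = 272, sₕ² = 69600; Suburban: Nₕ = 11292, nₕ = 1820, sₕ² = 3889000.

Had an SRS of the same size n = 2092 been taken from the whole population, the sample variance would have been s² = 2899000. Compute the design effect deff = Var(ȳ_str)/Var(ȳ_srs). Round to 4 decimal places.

0.2769

Var(ȳ_str) = Σ Wₕ²(1−fₕ)sₕ²/nₕ with Wₕ = Nₕ/29647:
  Urban: (18355/29647)²·(1−272/18355)·69600/272 = 96.628158
  Suburban: (11292/29647)²·(1−1820/11292)·3889000/1820 = 260.0265
  → Var(ȳ_str) = 356.65466.
Var(ȳ_srs) = (1 − 2092/29647)·2899000/2092 = 1287.9713.
deff = 356.65466 / 1287.9713 = 0.2769.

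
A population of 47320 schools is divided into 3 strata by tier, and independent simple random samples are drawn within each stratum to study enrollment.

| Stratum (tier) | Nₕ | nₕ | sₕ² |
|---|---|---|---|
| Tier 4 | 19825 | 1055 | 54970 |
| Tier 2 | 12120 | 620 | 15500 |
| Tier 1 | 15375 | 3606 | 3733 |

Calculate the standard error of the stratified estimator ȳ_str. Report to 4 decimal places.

Var(ȳ_str) = Σₕ Wₕ²(1 − fₕ)sₕ²/nₕ with Wₕ = Nₕ/N, N = 47320.
Tier 4: Wₕ = 0.41895604; term = 0.41895604²·(1 − 0.05321564)·54970/1055 = 8.6588711.
Tier 2: Wₕ = 0.25612849; term = 0.25612849²·(1 − 0.05115512)·15500/620 = 1.5561484.
Tier 1: Wₕ = 0.32491547; term = 0.32491547²·(1 − 0.23453659)·3733/3606 = 0.083656075.
Sum = 10.298676.
SE = √(10.298676) = 3.2092.

3.2092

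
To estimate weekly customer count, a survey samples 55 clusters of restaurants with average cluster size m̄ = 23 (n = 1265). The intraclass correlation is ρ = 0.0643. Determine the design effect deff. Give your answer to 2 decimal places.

2.41

deff = 1 + (23 − 1)·0.0643 = 1 + 1.4146 = 2.4146.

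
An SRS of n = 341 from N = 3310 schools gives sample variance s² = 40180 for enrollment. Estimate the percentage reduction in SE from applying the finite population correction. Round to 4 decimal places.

f = n/N = 341/3310 = 0.10302115.
SE_no-fpc = √(s²/n) = 10.854949; SE_fpc = √((1−f)s²/n) = 10.28061.
Ratio = √(1−f) = 0.94708967. Reduction = 100·(1 − 0.94708967) = 5.2910%.

5.2910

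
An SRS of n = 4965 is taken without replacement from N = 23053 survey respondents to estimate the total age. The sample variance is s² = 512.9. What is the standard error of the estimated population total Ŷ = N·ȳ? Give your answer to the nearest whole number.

Var(Ŷ) = N²·Var(ȳ) = N²·(1 − n/N)·s²/n.
f = 4965/23053 = 0.21537327; Var(ȳ) = 0.78462673·512.9/4965 = 0.081054391.
Var(Ŷ) = 23053² · 0.081054391 = 4.3075611 × 10^7.
SE(Ŷ) = √(4.3075611 × 10^7) = 6563.

6563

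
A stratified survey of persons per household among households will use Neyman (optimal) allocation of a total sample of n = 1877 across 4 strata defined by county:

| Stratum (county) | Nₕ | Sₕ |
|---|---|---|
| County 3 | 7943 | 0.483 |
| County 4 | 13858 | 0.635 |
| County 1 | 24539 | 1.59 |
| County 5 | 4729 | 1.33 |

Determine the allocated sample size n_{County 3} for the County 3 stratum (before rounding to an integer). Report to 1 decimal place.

124.3

Neyman allocation: nₕ = n·NₕSₕ / Σⱼ NⱼSⱼ.
Σ NⱼSⱼ = 7943·0.483 + 13858·0.635 + 24539·1.59 + 4729·1.33 = 57942.879.
n_{County 3} = 1877·7943·0.483 / 57942.879 = 124.3.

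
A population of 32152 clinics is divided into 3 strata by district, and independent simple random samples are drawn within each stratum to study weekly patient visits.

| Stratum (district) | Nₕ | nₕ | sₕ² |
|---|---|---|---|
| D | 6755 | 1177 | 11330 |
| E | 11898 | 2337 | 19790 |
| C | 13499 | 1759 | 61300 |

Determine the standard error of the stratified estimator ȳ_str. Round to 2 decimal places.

Var(ȳ_str) = Σₕ Wₕ²(1 − fₕ)sₕ²/nₕ with Wₕ = Nₕ/N, N = 32152.
D: Wₕ = 0.21009579; term = 0.21009579²·(1 − 0.17424130)·11330/1177 = 0.35086603.
E: Wₕ = 0.37005474; term = 0.37005474²·(1 − 0.19641957)·19790/2337 = 0.93185508.
C: Wₕ = 0.41984947; term = 0.41984947²·(1 − 0.13030595)·61300/1759 = 5.3425469.
Sum = 6.625268.
SE = √(6.625268) = 2.57.

2.57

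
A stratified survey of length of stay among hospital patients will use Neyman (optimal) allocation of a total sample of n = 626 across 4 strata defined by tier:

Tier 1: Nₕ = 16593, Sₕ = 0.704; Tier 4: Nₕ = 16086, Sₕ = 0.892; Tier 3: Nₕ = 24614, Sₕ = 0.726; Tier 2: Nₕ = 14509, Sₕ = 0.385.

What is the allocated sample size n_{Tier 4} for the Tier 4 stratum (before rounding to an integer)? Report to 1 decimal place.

Neyman allocation: nₕ = n·NₕSₕ / Σⱼ NⱼSⱼ.
Σ NⱼSⱼ = 16593·0.704 + 16086·0.892 + 24614·0.726 + 14509·0.385 = 49485.913.
n_{Tier 4} = 626·16086·0.892 / 49485.913 = 181.5.

181.5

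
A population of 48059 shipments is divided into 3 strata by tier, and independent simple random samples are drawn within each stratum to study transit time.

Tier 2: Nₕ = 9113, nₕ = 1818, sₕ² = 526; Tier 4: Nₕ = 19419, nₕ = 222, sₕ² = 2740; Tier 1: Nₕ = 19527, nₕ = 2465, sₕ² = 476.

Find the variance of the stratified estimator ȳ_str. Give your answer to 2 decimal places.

2.03

Var(ȳ_str) = Σₕ Wₕ²(1 − fₕ)sₕ²/nₕ with Wₕ = Nₕ/N, N = 48059.
Tier 2: Wₕ = 0.18962109; term = 0.18962109²·(1 − 0.19949523)·526/1818 = 0.0083277767.
Tier 4: Wₕ = 0.40406584; term = 0.40406584²·(1 − 0.01143210)·2740/222 = 1.9920872.
Tier 1: Wₕ = 0.40631307; term = 0.40631307²·(1 − 0.12623547)·476/2465 = 0.027855184.
Sum = 2.0282702.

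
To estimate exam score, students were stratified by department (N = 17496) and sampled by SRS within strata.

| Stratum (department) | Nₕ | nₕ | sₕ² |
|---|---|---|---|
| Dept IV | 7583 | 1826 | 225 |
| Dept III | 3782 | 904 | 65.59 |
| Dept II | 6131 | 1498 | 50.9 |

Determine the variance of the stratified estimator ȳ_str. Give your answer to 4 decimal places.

Var(ȳ_str) = Σₕ Wₕ²(1 − fₕ)sₕ²/nₕ with Wₕ = Nₕ/N, N = 17496.
Dept IV: Wₕ = 0.43341335; term = 0.43341335²·(1 − 0.24080179)·225/1826 = 0.017572821.
Dept III: Wₕ = 0.21616369; term = 0.21616369²·(1 − 0.23902697)·65.59/904 = 0.0025799065.
Dept II: Wₕ = 0.35042295; term = 0.35042295²·(1 − 0.24433208)·50.9/1498 = 0.003152986.
Sum = 0.023305714.

0.0233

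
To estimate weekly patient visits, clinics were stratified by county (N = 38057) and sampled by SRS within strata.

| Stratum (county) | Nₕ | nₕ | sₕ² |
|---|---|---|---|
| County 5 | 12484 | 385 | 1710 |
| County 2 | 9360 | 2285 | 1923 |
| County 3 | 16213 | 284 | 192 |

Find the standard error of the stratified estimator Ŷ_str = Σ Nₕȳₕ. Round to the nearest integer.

Var(Ŷ_str) = Σₕ Nₕ²(1 − fₕ)sₕ²/nₕ.
County 5: 12484²·(1 − 385/12484)·1710/385 = 6.7087038 × 10^8.
County 2: 9360²·(1 − 2285/9360)·1923/2285 = 5.5730812 × 10^7.
County 3: 16213²·(1 − 284/16213)·192/284 = 1.745962 × 10^8.
Sum = 9.0119739 × 10^8.
SE = √(9.0119739 × 10^8) = 30020.

30020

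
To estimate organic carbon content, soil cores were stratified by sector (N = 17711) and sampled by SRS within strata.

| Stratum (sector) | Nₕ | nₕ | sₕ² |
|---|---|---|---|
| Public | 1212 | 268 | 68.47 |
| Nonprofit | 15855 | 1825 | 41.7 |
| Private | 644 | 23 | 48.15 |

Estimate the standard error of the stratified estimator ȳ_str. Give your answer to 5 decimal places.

Var(ȳ_str) = Σₕ Wₕ²(1 − fₕ)sₕ²/nₕ with Wₕ = Nₕ/N, N = 17711.
Public: Wₕ = 0.06843205; term = 0.06843205²·(1 − 0.22112211)·68.47/268 = 9.3186711 × 10^-4.
Nonprofit: Wₕ = 0.89520637; term = 0.89520637²·(1 − 0.11510564)·41.7/1825 = 0.016203579.
Private: Wₕ = 0.03636158; term = 0.03636158²·(1 − 0.03571429)·48.15/23 = 0.0026690687.
Sum = 0.019804515.
SE = √(0.019804515) = 0.14073.

0.14073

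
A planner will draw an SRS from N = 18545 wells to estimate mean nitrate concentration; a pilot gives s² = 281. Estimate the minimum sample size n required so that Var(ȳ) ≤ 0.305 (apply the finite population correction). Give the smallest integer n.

878

Without fpc, n₀ = s²/D = 281/0.305 = 921.3115.
With fpc, (1 − n/N)·s²/n ≤ D requires n ≥ n₀/(1 + n₀/N) = 921.3115/(1 + 921.3115/18545) = 877.7072.
Rounding up, n = 878.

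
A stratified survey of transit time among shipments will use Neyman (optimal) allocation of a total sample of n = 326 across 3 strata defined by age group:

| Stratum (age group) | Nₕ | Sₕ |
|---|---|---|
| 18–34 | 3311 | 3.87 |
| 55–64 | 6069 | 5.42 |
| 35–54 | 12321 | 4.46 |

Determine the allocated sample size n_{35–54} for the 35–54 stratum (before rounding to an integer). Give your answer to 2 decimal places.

177.97

Neyman allocation: nₕ = n·NₕSₕ / Σⱼ NⱼSⱼ.
Σ NⱼSⱼ = 3311·3.87 + 6069·5.42 + 12321·4.46 = 100659.21.
n_{35–54} = 326·12321·4.46 / 100659.21 = 177.97.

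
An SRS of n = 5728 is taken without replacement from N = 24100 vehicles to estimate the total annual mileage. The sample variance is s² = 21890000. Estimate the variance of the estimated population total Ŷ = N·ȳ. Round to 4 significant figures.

1.692 × 10^12

Var(Ŷ) = N²·Var(ȳ) = N²·(1 − n/N)·s²/n.
f = 5728/24100 = 0.23767635; Var(ȳ) = 0.76232365·21890000/5728 = 2913.2795.
Var(Ŷ) = 24100² · 2913.2795 = 1.6920619 × 10^12.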